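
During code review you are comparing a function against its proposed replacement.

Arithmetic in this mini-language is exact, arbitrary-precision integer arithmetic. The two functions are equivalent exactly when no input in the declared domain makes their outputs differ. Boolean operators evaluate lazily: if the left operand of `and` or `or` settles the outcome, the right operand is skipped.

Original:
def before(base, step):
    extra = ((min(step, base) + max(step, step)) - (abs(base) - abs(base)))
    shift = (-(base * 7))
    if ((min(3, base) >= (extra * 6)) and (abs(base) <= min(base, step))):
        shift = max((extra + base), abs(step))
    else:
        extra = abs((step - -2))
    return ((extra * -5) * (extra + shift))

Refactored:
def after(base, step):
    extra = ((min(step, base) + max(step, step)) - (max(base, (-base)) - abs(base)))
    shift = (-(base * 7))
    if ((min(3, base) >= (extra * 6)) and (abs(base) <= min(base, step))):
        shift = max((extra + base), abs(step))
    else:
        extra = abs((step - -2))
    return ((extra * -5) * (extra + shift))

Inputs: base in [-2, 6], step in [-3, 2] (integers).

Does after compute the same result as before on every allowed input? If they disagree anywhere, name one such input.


Although min/max/abs usage differs, 54/54 inputs agree.
verdict: equivalent


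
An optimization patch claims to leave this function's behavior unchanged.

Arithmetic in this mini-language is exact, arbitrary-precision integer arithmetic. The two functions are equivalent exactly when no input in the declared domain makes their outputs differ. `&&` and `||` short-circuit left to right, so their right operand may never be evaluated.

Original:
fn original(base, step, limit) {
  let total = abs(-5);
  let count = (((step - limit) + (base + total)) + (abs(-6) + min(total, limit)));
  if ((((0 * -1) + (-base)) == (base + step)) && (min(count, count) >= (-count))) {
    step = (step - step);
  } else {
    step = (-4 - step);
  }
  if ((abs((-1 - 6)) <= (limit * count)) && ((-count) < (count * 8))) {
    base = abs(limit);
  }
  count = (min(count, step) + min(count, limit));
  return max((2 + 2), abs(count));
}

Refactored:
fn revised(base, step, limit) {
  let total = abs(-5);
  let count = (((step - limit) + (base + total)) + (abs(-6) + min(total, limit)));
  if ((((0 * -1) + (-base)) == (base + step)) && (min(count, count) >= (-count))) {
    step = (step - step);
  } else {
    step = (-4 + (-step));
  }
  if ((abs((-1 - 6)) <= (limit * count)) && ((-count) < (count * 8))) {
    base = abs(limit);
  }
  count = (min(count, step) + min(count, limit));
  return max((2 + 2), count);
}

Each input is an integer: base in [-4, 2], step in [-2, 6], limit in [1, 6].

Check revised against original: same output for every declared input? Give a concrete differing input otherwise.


These are not equivalent — on base=-4, step=2, limit=1 the outputs split (5 vs 4).
original: total = 5; count = 9; ((((0 * -1) + (-base)) == (base + step)) && (min(count, count) >= (-count))) -> false; step = -6; ((abs((-1 - 6)) <= (limit * count)) && ((-count) < (count * 8))) -> true; base = 1; count = -5; return 5
revised: total = 5; count = 9; ((((0 * -1) + (-base)) == (base + step)) && (min(count, count) >= (-count))) -> false; step = -6; ((abs((-1 - 6)) <= (limit * count)) && ((-count) < (count * 8))) -> true; base = 1; count = -5; return 4
verdict: not equivalent; witness: base=-4, step=2, limit=1


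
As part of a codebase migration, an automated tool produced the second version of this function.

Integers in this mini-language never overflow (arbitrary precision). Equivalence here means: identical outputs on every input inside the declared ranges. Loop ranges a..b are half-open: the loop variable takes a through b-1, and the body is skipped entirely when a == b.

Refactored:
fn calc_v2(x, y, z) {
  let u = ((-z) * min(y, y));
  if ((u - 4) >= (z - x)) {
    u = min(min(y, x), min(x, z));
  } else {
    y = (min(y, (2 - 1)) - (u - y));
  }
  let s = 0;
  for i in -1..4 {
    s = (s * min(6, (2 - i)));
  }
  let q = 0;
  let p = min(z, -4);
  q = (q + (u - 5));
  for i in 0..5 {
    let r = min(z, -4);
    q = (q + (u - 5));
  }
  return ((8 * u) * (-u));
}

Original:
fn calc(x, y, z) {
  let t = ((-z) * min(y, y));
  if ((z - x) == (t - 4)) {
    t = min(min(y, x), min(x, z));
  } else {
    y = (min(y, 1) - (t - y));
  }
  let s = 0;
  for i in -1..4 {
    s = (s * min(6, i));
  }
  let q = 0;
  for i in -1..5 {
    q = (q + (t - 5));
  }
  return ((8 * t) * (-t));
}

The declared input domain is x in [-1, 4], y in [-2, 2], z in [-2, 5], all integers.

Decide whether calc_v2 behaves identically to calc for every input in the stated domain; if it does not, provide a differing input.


There is a counterexample at x=-1, y=2, z=-2: -128 on one side, -32 on the other.
calc: t = 4; ((z - x) == (t - 4)) -> false; y = -1; s = 0; [i=-1]; s = 0; [i=0]; s = 0; [i=1]; s = 0; [i=2]; s = 0; [i=3]; s = 0; q = 0; [i=-1]; q = -1; [i=0]; q = -2; [i=1]; q = -3; [i=2]; q = -4; [i=3]; q = -5; [i=4]; q = -6; return -128
calc_v2: u = 4; ((u - 4) >= (z - x)) -> true; u = -2; s = 0; [i=-1]; s = 0; [i=0]; s = 0; [i=1]; s = 0; [i=2]; s = 0; [i=3]; s = 0; q = 0; p = -4; q = -7; [i=0]; r = -4; q = -14; [i=1]; r = -4; q = -21; [i=2]; r = -4; q = -28; [i=3]; r = -4; q = -35; [i=4]; r = -4; q = -42; return -32
verdict: not equivalent; witness: x=-1, y=2, z=-2


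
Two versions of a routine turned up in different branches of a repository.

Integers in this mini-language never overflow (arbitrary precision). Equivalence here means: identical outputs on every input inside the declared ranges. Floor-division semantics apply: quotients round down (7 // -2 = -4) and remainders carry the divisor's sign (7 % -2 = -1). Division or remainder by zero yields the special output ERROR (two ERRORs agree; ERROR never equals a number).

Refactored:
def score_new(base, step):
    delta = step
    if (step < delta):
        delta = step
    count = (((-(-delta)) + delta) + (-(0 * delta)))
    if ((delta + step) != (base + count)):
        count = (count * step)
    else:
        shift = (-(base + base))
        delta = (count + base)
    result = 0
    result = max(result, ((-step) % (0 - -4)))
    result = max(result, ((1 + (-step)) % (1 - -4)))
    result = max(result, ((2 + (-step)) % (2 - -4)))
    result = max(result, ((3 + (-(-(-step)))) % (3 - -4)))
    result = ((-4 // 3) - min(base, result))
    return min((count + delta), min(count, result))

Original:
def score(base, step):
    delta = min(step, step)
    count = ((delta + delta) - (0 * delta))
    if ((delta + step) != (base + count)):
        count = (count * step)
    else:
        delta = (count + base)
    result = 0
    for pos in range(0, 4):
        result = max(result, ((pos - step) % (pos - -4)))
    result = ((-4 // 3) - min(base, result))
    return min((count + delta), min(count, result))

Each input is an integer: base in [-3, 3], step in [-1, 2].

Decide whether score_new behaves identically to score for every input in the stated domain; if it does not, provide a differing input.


Reading the diff, among the changes: loop structure differs, and local variable names differ, and statement counts differ, and branching structure differs, and min/max/abs usage differs, and comparison usage differs, and arithmetic usage differs, and constant usage differs.
Tracing base=-3, step=-1: score: delta := -1 | count := -2 | ((delta + step) != (base + count)): true | count := 2 | result := 0 | iter pos=0: | result := 1 | iter pos=1: | result := 2 | iter pos=2: | result := 3 | iter pos=3: | result := 4 | result := 1 | result 1 | score_new: delta := -1 | (step < delta): false | count := -2 | ((delta + step) != (base + count)): true | count := 2 | result := 0 | result := 1 | result := 2 | result := 3 | result := 4 | result := 1 | result 1 — matching result 1.
Checked all 28 inputs in the declared domain: the outputs agree on every one.
verdict: equivalent


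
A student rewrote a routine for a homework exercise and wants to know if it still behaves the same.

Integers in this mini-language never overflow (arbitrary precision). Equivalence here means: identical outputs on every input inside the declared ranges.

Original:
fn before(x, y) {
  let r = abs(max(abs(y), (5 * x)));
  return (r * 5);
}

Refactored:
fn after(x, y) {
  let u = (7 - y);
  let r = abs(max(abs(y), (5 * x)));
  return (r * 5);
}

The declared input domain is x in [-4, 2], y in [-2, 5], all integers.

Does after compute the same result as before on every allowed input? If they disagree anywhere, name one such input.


Changes here: local variable names differ; and constant usage differs; and arithmetic usage differs; and statement counts differ; the full 56-point sweep finds no disagreement.
verdict: equivalent


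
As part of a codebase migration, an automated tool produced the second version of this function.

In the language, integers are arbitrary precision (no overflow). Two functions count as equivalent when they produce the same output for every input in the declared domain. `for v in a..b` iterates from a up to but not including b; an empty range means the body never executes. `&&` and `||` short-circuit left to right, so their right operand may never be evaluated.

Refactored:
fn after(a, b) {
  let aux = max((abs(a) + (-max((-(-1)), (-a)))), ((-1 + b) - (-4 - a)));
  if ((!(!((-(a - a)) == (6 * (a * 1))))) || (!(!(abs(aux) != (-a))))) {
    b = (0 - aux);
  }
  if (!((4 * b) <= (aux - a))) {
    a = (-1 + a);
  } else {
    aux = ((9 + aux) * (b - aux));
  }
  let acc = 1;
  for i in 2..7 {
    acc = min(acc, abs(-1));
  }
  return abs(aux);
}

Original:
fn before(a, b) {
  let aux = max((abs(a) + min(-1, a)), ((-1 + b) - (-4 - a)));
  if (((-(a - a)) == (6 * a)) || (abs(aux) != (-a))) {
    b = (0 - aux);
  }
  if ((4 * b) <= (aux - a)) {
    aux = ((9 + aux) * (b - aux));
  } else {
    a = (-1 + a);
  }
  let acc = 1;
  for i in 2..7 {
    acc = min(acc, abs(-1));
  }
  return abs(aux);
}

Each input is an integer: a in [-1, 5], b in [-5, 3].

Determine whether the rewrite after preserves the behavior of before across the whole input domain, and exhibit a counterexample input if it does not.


Side by side, the visible changes include: constant usage differs; and arithmetic usage differs; and min/max/abs usage differs; and boolean connective usage differs.
One worked example (a=3, b=-3) — before: aux becomes 3; next (((-(a - a)) == (6 * a)) || (abs(aux) != (-a))) evaluates to true; next b becomes -3; next ((4 * b) <= (aux - a)) evaluates to true; next aux becomes -72; next acc becomes 1; next at i=2:; next acc becomes 1; next at i=3:; next acc becomes 1; next at i=4:; next acc becomes 1; next at i=5:; next acc becomes 1; next at i=6:; next acc becomes 1; next final value 72; after: aux becomes 3; next ((!(!((-(a - a)) == (6 * (a * 1))))) || (!(!(abs(aux) != (-a))))) evaluates to true; next b becomes -3; next (!((4 * b) <= (aux - a))) evaluates to false; next aux becomes -72; next acc becomes 1; next at i=2:; next acc becomes 1; next at i=3:; next acc becomes 1; next at i=4:; next acc becomes 1; next at i=5:; next acc becomes 1; next at i=6:; next acc becomes 1; next final value 72; agreement on 72.
An exhaustive pass over the 63 declared inputs shows identical outputs.
verdict: equivalent


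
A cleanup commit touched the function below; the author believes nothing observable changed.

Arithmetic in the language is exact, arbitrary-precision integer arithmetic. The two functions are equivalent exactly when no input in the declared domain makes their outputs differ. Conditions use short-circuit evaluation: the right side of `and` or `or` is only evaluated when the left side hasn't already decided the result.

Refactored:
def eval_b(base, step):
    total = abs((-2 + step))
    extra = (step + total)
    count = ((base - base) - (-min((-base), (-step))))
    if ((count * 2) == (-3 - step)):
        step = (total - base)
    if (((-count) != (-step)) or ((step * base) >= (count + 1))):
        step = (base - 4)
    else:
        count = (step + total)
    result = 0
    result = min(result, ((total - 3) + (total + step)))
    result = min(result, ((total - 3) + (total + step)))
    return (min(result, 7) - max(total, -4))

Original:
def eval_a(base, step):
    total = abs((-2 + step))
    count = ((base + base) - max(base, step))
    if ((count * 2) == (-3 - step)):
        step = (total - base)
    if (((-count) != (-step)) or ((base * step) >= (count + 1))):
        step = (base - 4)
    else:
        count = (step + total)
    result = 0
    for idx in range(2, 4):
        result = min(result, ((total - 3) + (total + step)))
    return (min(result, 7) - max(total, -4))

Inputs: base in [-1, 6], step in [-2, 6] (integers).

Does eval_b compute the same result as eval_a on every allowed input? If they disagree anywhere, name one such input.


Try base=-1, step=0.
eval_a: total = 2; count = -2; ((count * 2) == (-3 - step)) -> false; (((-count) != (-step)) or ((base * step) >= (count + 1))) -> true; step = -5; result = 0; [idx=2]; result = -4; [idx=3]; result = -4; return -6
eval_b: total = 2; extra = 2; count = 0; ((count * 2) == (-3 - step)) -> false; (((-count) != (-step)) or ((step * base) >= (count + 1))) -> false; count = 2; result = 0; result = 0; result = 0; return -2
-6 != -2, so the rewrite changes behavior.
verdict: not equivalent; witness: base=-1, step=0


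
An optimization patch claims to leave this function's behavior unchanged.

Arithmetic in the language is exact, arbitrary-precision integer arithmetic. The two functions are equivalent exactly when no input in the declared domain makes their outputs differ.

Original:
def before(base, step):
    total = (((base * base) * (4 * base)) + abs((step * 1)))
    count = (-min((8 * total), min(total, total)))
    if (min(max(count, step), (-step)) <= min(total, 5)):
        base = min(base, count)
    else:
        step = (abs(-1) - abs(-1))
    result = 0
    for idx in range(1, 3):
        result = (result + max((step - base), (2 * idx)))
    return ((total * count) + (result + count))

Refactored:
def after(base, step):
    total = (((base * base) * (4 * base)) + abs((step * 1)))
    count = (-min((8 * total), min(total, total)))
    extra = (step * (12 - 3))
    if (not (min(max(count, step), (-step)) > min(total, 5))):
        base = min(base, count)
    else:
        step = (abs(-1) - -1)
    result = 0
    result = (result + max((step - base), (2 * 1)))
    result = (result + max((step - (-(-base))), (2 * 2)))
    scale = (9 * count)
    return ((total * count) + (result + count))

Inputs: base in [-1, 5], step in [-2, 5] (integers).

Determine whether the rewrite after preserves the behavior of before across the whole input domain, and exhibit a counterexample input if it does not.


Consider the input base=-1, step=-2.
before: total=-2, then count=16, then (min(max(count, step), (-step)) <= min(total, 5)) is false, then step=0, then result=0, then (idx=1), then result=2, then (idx=2), then result=6, then returns -10
after: total=-2, then count=16, then extra=-18, then (not (min(max(count, step), (-step)) > min(total, 5))) is false, then step=2, then result=0, then result=3, then result=7, then scale=144, then returns -9
-10 against -9: the behavior changed.
verdict: not equivalent; witness: base=-1, step=-2


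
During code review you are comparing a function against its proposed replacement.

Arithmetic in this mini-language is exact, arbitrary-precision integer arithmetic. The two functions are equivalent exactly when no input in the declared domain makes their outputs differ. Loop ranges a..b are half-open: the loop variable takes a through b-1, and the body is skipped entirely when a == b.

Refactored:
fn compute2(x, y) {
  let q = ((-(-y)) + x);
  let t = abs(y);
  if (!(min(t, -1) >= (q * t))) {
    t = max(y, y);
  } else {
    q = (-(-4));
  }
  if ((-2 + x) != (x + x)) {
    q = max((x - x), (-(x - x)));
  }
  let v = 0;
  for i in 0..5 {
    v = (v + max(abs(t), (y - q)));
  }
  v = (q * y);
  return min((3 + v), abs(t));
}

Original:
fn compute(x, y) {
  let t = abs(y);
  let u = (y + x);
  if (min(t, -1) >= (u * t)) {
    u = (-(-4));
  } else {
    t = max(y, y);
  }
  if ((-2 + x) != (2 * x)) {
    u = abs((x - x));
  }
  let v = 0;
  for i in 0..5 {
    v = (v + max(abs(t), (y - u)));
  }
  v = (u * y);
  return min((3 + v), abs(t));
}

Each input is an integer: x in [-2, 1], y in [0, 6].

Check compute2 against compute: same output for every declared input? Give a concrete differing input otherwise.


Reading the diff, among the changes: local variable names differ, boolean connective usage differs, arithmetic usage differs, constant usage differs, min/max/abs usage differs.
Spot check at x=1, y=1 — compute: t=1, then u=2, then (min(t, -1) >= (u * t)) is false, then t=1, then ((-2 + x) != (2 * x)) is true, then u=0, then v=0, then (i=0), then v=1, then (i=1), then v=2, then (i=2), then v=3, then (i=3), then v=4, then (i=4), then v=5, then v=0, then returns 1. compute2: q=2, then t=1, then (!(min(t, -1) >= (q * t))) is true, then t=1, then ((-2 + x) != (x + x)) is true, then q=0, then v=0, then (i=0), then v=1, then (i=1), then v=2, then (i=2), then v=3, then (i=3), then v=4, then (i=4), then v=5, then v=0, then returns 1. Both give 1.
Across all 28 domain points the two functions coincide.
verdict: equivalent


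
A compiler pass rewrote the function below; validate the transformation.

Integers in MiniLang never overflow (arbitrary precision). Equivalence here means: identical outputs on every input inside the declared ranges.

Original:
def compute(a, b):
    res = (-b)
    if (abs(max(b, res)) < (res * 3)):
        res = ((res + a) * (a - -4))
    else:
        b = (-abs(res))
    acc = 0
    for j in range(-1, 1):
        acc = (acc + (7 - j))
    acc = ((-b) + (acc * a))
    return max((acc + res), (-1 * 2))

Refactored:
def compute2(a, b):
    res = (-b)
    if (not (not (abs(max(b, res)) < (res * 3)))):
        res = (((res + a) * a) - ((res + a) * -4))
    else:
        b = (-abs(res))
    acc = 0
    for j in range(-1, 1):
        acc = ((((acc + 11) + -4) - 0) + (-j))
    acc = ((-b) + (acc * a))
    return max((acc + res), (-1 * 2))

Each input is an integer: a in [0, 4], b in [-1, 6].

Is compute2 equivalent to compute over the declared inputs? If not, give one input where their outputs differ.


The two versions differ — the changes include constant usage differs; and boolean connective usage differs; and arithmetic usage differs.
Tracing a=1, b=4: compute: res = -4; (abs(max(b, res)) < (res * 3)) -> false; b = -4; acc = 0; [j=-1]; acc = 8; [j=0]; acc = 15; acc = 19; return 15 | compute2: res = -4; (not (not (abs(max(b, res)) < (res * 3)))) -> false; b = -4; acc = 0; [j=-1]; acc = 8; [j=0]; acc = 15; acc = 19; return 15 — matching result 15.
Across all 40 domain points the two functions coincide.
verdict: equivalent


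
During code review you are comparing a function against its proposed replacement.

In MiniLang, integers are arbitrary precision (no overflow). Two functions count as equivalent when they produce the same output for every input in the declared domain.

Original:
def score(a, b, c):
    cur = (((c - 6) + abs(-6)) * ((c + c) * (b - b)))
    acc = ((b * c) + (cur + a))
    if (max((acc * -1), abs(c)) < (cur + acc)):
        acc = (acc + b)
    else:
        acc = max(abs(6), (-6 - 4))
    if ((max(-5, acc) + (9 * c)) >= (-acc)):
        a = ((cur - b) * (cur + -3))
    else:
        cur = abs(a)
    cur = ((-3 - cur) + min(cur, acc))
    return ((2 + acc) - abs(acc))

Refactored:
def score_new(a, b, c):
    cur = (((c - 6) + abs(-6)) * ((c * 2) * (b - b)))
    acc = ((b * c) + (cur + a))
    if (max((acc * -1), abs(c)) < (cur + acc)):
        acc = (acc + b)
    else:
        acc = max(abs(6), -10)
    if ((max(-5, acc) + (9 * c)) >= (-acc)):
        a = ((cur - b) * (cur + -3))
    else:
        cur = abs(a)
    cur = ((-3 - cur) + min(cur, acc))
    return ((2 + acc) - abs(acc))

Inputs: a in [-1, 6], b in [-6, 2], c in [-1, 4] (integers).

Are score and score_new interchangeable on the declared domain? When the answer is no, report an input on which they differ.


This is a faithful refactor — constant usage differs; also arithmetic usage differs, but the computed results match everywhere.
Spot check at a=5, b=-4, c=1 — score: cur = 0; acc = 1; (max((acc * -1), abs(c)) < (cur + acc)) -> false; acc = 6; ((max(-5, acc) + (9 * c)) >= (-acc)) -> true; a = -12; cur = -3; return 2. score_new: cur = 0; acc = 1; (max((acc * -1), abs(c)) < (cur + acc)) -> false; acc = 6; ((max(-5, acc) + (9 * c)) >= (-acc)) -> true; a = -12; cur = -3; return 2. Both give 2.
Every one of the 432 inputs gives matching results.
verdict: equivalent


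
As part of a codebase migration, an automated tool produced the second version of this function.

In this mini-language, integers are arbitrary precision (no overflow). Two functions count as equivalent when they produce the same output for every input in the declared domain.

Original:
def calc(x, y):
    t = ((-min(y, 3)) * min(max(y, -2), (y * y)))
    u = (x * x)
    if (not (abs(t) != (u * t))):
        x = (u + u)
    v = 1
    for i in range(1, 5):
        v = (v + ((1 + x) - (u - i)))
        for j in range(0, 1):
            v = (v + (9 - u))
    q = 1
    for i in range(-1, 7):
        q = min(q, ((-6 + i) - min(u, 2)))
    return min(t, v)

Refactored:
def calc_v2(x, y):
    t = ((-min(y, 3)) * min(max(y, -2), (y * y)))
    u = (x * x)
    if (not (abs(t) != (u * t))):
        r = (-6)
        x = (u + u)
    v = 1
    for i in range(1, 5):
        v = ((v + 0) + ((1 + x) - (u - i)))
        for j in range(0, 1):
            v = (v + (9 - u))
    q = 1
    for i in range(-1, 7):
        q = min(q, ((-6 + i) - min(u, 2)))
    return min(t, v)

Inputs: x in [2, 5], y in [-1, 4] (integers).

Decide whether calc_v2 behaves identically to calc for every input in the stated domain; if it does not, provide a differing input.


Behavior is preserved: although local variable names differ; and statement counts differ; and arithmetic usage differs; and constant usage differs, the outputs never diverge.
As a probe, take x=2, y=4: calc runs t = -12; u = 4; (not (abs(t) != (u * t))) -> false; v = 1; [i=1]; v = 1; [j=0]; v = 6; [i=2]; v = 7; [j=0]; v = 12; [i=3]; v = 14; [j=0]; v = 19; [i=4]; v = 22; [j=0]; v = 27; q = 1; [i=-1]; q = -9; [i=0]; q = -9; [i=1]; q = -9; [i=2]; q = -9; [i=3]; q = -9; [i=4]; q = -9; [i=5]; q = -9; [i=6]; q = -9; return -12; calc_v2 runs t = -12; u = 4; (not (abs(t) != (u * t))) -> false; v = 1; [i=1]; v = 1; [j=0]; v = 6; [i=2]; v = 7; [j=0]; v = 12; [i=3]; v = 14; [j=0]; v = 19; [i=4]; v = 22; [j=0]; v = 27; q = 1; [i=-1]; q = -9; [i=0]; q = -9; [i=1]; q = -9; [i=2]; q = -9; [i=3]; q = -9; [i=4]; q = -9; [i=5]; q = -9; [i=6]; q = -9; return -12; both end at -12.
An exhaustive pass over the 24 declared inputs shows identical outputs.
verdict: equivalent


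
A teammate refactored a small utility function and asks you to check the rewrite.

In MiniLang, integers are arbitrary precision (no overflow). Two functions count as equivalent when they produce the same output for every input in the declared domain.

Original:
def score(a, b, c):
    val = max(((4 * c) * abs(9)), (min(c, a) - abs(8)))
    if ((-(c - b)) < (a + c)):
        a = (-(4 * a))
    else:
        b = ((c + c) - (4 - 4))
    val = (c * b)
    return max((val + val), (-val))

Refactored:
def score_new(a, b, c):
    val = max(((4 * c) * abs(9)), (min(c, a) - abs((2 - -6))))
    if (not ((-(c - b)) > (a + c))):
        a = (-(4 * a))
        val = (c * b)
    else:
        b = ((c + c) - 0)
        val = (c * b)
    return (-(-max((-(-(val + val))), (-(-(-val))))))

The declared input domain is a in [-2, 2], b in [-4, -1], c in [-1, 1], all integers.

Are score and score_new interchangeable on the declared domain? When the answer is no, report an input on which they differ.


Consider the input a=-2, b=-4, c=-1.
score: val becomes -10; next ((-(c - b)) < (a + c)) evaluates to false; next b becomes -2; next val becomes 2; next final value 4
score_new: val becomes -10; next (not ((-(c - b)) > (a + c))) evaluates to true; next a becomes 8; next val becomes 4; next final value 8
4 vs 8 — the two versions disagree here.
verdict: not equivalent; witness: a=-2, b=-4, c=-1


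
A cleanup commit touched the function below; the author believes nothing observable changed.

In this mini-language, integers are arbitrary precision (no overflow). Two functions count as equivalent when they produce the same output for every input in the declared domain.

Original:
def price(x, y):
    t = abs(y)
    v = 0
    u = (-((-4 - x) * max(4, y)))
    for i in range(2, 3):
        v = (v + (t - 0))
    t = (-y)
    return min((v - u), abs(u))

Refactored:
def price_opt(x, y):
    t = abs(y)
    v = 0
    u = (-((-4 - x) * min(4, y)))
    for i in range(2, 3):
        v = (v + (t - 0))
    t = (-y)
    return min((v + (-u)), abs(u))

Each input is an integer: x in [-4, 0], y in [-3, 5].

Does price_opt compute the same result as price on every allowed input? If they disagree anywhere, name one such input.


There is a counterexample at x=-3, y=-3: -1 on one side, 3 on the other.
price: t := 3 | v := 0 | u := 4 | iter i=2: | v := 3 | t := 3 | result -1
price_opt: t := 3 | v := 0 | u := -3 | iter i=2: | v := 3 | t := 3 | result 3
verdict: not equivalent; witness: x=-3, y=-3


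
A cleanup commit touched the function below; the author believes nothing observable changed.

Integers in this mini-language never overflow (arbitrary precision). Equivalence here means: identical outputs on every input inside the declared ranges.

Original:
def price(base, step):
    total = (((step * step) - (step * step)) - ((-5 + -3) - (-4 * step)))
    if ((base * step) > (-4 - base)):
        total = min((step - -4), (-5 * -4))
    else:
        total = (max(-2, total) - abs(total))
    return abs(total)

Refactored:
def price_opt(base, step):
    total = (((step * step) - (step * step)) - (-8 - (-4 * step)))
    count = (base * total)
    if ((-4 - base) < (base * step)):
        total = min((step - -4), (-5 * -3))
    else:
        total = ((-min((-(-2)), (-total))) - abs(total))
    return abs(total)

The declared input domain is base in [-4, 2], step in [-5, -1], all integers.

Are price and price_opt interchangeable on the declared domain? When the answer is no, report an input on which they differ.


The one real change (`-4` became `-3`) has no effect anywhere in the declared ranges; all 35 inputs agree.
verdict: equivalent


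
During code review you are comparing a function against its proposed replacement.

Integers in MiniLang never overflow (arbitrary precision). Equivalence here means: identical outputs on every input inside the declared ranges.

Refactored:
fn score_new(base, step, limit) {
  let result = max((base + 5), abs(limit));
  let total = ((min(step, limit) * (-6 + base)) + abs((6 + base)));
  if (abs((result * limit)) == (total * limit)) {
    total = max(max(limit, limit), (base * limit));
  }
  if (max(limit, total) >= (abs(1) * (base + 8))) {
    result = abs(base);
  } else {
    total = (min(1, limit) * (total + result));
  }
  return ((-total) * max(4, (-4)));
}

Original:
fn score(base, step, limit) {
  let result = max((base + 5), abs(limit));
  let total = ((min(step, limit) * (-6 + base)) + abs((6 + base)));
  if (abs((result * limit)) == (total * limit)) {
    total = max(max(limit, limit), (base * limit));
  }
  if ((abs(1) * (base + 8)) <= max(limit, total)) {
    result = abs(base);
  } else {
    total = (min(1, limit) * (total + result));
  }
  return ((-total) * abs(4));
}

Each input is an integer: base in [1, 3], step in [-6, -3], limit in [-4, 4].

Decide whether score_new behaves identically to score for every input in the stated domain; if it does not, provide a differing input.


This is a faithful refactor — comparison usage differs, and min/max/abs usage differs, and constant usage differs, but the computed results match everywhere.
One worked example (base=1, step=-5, limit=-4) — score: result = 6; total = 32; (abs((result * limit)) == (total * limit)) -> false; ((abs(1) * (base + 8)) <= max(limit, total)) -> true; result = 1; return -128; score_new: result = 6; total = 32; (abs((result * limit)) == (total * limit)) -> false; (max(limit, total) >= (abs(1) * (base + 8))) -> true; result = 1; return -128; agreement on -128.
Across all 108 domain points the two functions coincide.
verdict: equivalent


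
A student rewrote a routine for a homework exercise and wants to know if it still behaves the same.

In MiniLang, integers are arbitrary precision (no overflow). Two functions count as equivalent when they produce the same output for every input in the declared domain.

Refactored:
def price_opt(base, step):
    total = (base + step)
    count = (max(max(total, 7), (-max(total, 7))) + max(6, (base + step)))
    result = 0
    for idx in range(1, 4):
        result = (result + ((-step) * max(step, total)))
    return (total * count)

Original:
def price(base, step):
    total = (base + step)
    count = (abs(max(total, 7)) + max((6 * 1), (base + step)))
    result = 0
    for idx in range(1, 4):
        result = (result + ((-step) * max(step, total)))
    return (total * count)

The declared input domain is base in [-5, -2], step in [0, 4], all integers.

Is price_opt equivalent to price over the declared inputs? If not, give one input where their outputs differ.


This is a faithful refactor — min/max/abs usage differs; and arithmetic usage differs; and constant usage differs, but the computed results match everywhere.
One worked example (base=-2, step=2) — price: total becomes 0; next count becomes 13; next result becomes 0; next at idx=1:; next result becomes -4; next at idx=2:; next result becomes -8; next at idx=3:; next result becomes -12; next final value 0; price_opt: total becomes 0; next count becomes 13; next result becomes 0; next at idx=1:; next result becomes -4; next at idx=2:; next result becomes -8; next at idx=3:; next result becomes -12; next final value 0; agreement on 0.
Every one of the 20 inputs gives matching results.
verdict: equivalent


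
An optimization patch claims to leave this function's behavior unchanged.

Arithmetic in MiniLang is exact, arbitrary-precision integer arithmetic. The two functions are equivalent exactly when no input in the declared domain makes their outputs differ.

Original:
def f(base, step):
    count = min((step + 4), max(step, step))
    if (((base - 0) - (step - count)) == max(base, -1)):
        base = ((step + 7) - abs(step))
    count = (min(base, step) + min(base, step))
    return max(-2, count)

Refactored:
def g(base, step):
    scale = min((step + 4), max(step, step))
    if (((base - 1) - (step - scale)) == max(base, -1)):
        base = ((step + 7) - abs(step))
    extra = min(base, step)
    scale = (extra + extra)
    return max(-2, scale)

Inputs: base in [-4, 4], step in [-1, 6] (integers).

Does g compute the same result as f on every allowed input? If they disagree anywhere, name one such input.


base=-1, step=0 yields 0 from f but -2 from g.
verdict: not equivalent; witness: base=-1, step=0


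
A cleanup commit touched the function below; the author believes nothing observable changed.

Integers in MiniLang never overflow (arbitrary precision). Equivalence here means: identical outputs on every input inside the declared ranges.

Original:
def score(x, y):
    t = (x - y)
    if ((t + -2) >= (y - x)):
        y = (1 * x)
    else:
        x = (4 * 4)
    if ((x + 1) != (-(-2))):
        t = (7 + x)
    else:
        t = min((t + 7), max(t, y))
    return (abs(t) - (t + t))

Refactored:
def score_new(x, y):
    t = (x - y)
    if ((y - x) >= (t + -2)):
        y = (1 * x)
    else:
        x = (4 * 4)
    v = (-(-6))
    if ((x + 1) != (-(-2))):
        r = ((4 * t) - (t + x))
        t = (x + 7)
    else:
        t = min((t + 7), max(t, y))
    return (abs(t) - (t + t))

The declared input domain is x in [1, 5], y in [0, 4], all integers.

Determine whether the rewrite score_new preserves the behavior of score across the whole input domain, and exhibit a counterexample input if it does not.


There is a counterexample at x=1, y=1: -23 on one side, -1 on the other.
score: t = 0; ((t + -2) >= (y - x)) -> false; x = 16; ((x + 1) != (-(-2))) -> true; t = 23; return -23
score_new: t = 0; ((y - x) >= (t + -2)) -> true; y = 1; v = 6; ((x + 1) != (-(-2))) -> false; t = 1; return -1
verdict: not equivalent; witness: x=1, y=1


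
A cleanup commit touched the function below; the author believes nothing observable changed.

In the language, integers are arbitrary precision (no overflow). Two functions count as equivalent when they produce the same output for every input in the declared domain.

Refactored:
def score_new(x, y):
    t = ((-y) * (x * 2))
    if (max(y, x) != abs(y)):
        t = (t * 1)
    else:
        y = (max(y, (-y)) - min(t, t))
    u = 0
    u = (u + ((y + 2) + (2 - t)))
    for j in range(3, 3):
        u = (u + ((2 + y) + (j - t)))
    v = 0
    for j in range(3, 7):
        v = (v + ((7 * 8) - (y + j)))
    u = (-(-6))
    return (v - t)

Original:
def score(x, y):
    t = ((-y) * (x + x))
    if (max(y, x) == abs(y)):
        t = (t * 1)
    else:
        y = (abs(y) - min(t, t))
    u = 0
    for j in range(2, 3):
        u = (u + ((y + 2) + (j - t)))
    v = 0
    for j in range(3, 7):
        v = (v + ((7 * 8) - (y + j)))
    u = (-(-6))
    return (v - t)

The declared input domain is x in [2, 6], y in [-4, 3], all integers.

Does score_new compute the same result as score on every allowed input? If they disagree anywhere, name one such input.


Try x=2, y=-4.
score: t=16, then (max(y, x) == abs(y)) is false, then y=-12, then u=0, then (j=2), then u=-24, then v=0, then (j=3), then v=65, then (j=4), then v=129, then (j=5), then v=192, then (j=6), then v=254, then u=6, then returns 238
score_new: t=16, then (max(y, x) != abs(y)) is true, then t=16, then u=0, then u=-16, then the loop over j runs zero times, then v=0, then (j=3), then v=57, then (j=4), then v=113, then (j=5), then v=168, then (j=6), then v=222, then u=6, then returns 206
238 against 206: the behavior changed.
verdict: not equivalent; witness: x=2, y=-4


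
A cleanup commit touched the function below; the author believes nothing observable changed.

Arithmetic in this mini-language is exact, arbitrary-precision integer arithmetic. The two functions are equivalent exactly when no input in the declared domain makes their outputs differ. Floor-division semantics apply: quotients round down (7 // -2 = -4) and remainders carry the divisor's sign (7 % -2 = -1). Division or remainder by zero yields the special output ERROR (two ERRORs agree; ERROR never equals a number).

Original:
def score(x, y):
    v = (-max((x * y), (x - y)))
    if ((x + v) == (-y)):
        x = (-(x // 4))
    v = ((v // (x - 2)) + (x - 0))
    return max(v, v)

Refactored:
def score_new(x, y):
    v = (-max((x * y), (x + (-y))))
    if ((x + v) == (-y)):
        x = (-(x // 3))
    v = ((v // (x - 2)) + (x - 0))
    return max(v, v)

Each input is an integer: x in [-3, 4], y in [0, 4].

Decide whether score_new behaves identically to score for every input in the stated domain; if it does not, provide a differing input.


Run the pair on x=3, y=0.
score: v := -3 | ((x + v) == (-y)): true | x := 0 | v := 1 | result 1
score_new: v := -3 | ((x + v) == (-y)): true | x := -1 | v := 0 | result 0
1 vs 0 — the two versions disagree here.
verdict: not equivalent; witness: x=3, y=0


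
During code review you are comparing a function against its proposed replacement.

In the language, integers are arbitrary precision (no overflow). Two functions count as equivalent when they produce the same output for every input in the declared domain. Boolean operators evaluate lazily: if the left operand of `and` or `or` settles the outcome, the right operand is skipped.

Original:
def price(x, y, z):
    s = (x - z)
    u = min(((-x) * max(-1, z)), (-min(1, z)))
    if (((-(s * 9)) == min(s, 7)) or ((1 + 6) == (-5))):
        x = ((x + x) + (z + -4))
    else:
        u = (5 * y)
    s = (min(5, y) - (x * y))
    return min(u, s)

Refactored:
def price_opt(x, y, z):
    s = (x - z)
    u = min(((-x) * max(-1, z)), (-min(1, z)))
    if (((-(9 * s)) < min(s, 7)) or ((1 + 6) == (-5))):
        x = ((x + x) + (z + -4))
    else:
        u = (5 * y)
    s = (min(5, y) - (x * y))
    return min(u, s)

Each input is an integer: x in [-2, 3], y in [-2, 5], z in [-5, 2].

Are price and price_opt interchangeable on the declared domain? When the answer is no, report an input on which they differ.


The rewrite breaks on x=-2, y=-2, z=-5, where the results are -10 and -28.
price: s := 3 | u := -2 | (((-(s * 9)) == min(s, 7)) or ((1 + 6) == (-5))): false | u := -10 | s := -6 | result -10
price_opt: s := 3 | u := -2 | (((-(9 * s)) < min(s, 7)) or ((1 + 6) == (-5))): true | x := -13 | s := -28 | result -28
verdict: not equivalent; witness: x=-2, y=-2, z=-5


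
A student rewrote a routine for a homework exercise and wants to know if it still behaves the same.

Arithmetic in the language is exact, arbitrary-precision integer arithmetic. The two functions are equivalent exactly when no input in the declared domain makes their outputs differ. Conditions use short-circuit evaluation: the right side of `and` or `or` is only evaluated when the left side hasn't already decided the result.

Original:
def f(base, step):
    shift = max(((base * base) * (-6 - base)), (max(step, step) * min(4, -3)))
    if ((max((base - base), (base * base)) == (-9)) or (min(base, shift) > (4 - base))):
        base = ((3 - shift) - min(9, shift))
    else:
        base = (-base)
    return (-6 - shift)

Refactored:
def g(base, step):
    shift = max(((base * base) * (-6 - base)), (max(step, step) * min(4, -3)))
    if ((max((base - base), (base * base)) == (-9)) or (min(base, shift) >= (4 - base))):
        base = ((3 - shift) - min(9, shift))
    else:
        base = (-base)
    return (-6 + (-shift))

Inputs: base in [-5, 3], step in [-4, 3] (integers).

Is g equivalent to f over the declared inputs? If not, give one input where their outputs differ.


Equivalent. The one real change (`(min(base, shift) > (4 - base))` became `(min(base, shift) >= (4 - base))`) has no effect anywhere in the declared ranges.
Across all 72 domain points the two functions coincide.
Tracing base=2, step=-4: f: shift=12, then ((max((base - base), (base * base)) == (-9)) or (min(base, shift) > (4 - base))) is false, then base=-2, then returns -18 | g: shift=12, then ((max((base - base), (base * base)) == (-9)) or (min(base, shift) >= (4 - base))) is true, then base=-18, then returns -18 — matching result -18.
verdict: equivalent


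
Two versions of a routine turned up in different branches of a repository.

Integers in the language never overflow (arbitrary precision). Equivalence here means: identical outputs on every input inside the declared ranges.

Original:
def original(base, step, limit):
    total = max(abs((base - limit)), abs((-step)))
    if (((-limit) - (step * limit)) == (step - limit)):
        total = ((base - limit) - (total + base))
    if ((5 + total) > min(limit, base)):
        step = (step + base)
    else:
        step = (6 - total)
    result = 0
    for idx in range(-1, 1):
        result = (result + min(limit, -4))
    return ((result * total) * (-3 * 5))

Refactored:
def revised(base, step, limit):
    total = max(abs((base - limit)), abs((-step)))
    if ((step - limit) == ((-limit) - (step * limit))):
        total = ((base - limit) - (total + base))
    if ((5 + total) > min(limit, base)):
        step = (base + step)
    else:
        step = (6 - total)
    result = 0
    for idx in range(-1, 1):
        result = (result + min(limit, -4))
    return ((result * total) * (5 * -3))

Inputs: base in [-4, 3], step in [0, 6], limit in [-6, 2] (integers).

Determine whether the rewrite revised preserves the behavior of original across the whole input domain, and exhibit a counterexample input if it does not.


Side by side, the visible changes include: same computation, different form.
Spot check at base=-2, step=2, limit=-4 — original: total=2, then (((-limit) - (step * limit)) == (step - limit)) is false, then ((5 + total) > min(limit, base)) is true, then step=0, then result=0, then (idx=-1), then result=-4, then (idx=0), then result=-8, then returns 240. revised: total=2, then ((step - limit) == ((-limit) - (step * limit))) is false, then ((5 + total) > min(limit, base)) is true, then step=0, then result=0, then (idx=-1), then result=-4, then (idx=0), then result=-8, then returns 240. Both give 240.
An exhaustive pass over the 504 declared inputs shows identical outputs.
verdict: equivalent
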